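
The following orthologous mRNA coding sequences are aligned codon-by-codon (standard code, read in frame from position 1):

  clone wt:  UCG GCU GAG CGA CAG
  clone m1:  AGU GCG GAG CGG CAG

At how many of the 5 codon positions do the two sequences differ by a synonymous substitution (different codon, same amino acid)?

Codon 1: UCG Ser / AGU Ser — synonymous.
Codon 2: GCU Ala / GCG Ala — synonymous.
Codon 3: GAG Glu / GAG Glu — identical.
Codon 4: CGA Arg / CGG Arg — synonymous.
Codon 5: CAG Gln / CAG Gln — identical.
Synonymous differences: 3.

3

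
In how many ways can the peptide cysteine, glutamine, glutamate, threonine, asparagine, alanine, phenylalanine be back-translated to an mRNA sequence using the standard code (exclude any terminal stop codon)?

Cys: 2 codons.
Gln: 2 codons.
Glu: 2 codons.
Thr: 4 codons.
Asn: 2 codons.
Ala: 4 codons.
Phe: 2 codons.
2 × 2 × 2 × 4 × 2 × 4 × 2 = 512.

512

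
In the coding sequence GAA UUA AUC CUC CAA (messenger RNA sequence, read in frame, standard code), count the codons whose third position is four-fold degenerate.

Codon 1 GAA (Glu): third position 2-fold.
Codon 2 UUA (Leu): third position 2-fold.
Codon 3 AUC (Ile): third position 3-fold.
Codon 4 CUC (Leu): third position 4-fold.
Codon 5 CAA (Gln): third position 2-fold.
Four-fold degenerate third positions: 1.

1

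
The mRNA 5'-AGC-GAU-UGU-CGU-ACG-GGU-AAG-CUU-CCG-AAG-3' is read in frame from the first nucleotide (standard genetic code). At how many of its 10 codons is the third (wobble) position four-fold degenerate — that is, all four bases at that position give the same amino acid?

Codon 1 AGC (Ser): third position 2-fold.
Codon 2 GAU (Asp): third position 2-fold.
Codon 3 UGU (Cys): third position 2-fold.
Codon 4 CGU (Arg): third position 4-fold.
Codon 5 ACG (Thr): third position 4-fold.
Codon 6 GGU (Gly): third position 4-fold.
Codon 7 AAG (Lys): third position 2-fold.
Codon 8 CUU (Leu): third position 4-fold.
Codon 9 CCG (Pro): third position 4-fold.
Codon 10 AAG (Lys): third position 2-fold.
Four-fold degenerate third positions: 5.

5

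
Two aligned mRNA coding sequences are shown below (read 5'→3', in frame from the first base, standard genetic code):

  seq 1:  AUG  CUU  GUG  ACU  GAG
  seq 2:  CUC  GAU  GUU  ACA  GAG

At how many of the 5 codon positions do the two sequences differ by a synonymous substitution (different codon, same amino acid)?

Codon 1: AUG Met / CUC Leu — nonsynonymous.
Codon 2: CUU Leu / GAU Asp — nonsynonymous.
Codon 3: GUG Val / GUU Val — synonymous.
Codon 4: ACU Thr / ACA Thr — synonymous.
Codon 5: GAG Glu / GAG Glu — identical.
Synonymous differences: 2.

2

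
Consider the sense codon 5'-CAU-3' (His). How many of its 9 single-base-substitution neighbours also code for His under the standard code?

Position 1: none → 0 synonymous.
Position 2: none → 0 synonymous.
Position 3: CAC → 1 synonymous.
Total: 0 + 0 + 1 = 1.

1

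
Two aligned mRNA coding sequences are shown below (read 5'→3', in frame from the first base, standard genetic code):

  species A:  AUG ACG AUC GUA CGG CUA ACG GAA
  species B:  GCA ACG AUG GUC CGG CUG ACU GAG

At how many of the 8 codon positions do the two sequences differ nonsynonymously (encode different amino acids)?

Codon 1: AUG Met / GCA Ala — nonsynonymous.
Codon 2: ACG Thr / ACG Thr — identical.
Codon 3: AUC Ile / AUG Met — nonsynonymous.
Codon 4: GUA Val / GUC Val — synonymous.
Codon 5: CGG Arg / CGG Arg — identical.
Codon 6: CUA Leu / CUG Leu — synonymous.
Codon 7: ACG Thr / ACU Thr — synonymous.
Codon 8: GAA Glu / GAG Glu — synonymous.
Nonsynonymous differences: 2.

2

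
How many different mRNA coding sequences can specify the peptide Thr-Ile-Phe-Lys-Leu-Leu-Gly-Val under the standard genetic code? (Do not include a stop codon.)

Thr: 4 codons.
Ile: 3 codons.
Phe: 2 codons.
Lys: 2 codons.
Leu: 6 codons.
Leu: 6 codons.
Gly: 4 codons.
Val: 4 codons.
4 × 3 × 2 × 2 × 6 × 6 × 4 × 4 = 27648.

27648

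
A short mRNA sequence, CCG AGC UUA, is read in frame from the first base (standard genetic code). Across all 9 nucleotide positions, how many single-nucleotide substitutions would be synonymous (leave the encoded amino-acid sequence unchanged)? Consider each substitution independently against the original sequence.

Codon 1 (CCG, Pro): 3 synonymous substitutions.
Codon 2 (AGC, Ser): 1 synonymous substitution.
Codon 3 (UUA, Leu): 2 synonymous substitutions.
Total: 3 + 1 + 2 = 6.

6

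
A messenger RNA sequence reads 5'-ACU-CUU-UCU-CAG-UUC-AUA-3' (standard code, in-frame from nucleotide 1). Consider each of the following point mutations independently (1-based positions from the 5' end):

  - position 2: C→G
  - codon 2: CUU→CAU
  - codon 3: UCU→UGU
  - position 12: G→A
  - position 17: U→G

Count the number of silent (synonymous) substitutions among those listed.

1

Codon 1: ACU (Thr) → AGU (Ser) — missense.
Codon 2: CUU (Leu) → CAU (His) — missense.
Codon 3: UCU (Ser) → UGU (Cys) — missense.
Codon 4: CAG (Gln) → CAA (Gln) — synonymous.
Codon 6: AUA (Ile) → AGA (Arg) — missense.
Synonymous: 1 of 5.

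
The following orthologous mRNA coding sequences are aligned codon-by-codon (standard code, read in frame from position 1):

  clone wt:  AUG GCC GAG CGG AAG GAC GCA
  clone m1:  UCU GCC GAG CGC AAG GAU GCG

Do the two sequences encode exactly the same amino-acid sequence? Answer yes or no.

Codon 1: AUG Met / UCU Ser — nonsynonymous.
Codon 2: GCC Ala / GCC Ala — identical.
Codon 3: GAG Glu / GAG Glu — identical.
Codon 4: CGG Arg / CGC Arg — synonymous.
Codon 5: AAG Lys / AAG Lys — identical.
Codon 6: GAC Asp / GAU Asp — synonymous.
Codon 7: GCA Ala / GCG Ala — synonymous.
Nonsynonymous differences: 1 → different protein.

no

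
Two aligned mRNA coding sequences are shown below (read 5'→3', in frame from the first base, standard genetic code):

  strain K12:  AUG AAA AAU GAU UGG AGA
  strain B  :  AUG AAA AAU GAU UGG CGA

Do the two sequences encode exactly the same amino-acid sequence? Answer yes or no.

Codon 1: AUG Met / AUG Met — identical.
Codon 2: AAA Lys / AAA Lys — identical.
Codon 3: AAU Asn / AAU Asn — identical.
Codon 4: GAU Asp / GAU Asp — identical.
Codon 5: UGG Trp / UGG Trp — identical.
Codon 6: AGA Arg / CGA Arg — synonymous.
Nonsynonymous differences: 0 → same protein.

yes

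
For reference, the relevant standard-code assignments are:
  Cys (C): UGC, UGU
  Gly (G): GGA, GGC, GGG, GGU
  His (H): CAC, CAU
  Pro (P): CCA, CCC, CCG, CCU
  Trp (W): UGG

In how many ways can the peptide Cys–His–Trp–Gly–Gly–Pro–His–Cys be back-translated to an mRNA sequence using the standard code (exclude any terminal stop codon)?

1024

Cys: 2 codons.
His: 2 codons.
Trp: 1 codon.
Gly: 4 codons.
Gly: 4 codons.
Pro: 4 codons.
His: 2 codons.
Cys: 2 codons.
2 × 2 × 1 × 4 × 4 × 4 × 2 × 2 = 1024.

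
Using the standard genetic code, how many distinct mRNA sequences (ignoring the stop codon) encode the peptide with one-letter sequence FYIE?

Phe: 2 codons.
Tyr: 2 codons.
Ile: 3 codons.
Glu: 2 codons.
2 × 2 × 3 × 2 = 24.

24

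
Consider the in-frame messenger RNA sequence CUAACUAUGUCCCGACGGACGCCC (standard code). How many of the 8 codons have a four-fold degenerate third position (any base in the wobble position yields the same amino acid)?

Codon 1 CUA (Leu): third position 4-fold.
Codon 2 ACU (Thr): third position 4-fold.
Codon 3 AUG (Met): third position 1-fold.
Codon 4 UCC (Ser): third position 4-fold.
Codon 5 CGA (Arg): third position 4-fold.
Codon 6 CGG (Arg): third position 4-fold.
Codon 7 ACG (Thr): third position 4-fold.
Codon 8 CCC (Pro): third position 4-fold.
Four-fold degenerate third positions: 7.

7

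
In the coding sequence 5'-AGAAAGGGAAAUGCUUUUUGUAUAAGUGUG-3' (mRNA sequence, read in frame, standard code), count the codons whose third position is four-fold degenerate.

3

Codon 1 AGA (Arg): third position 2-fold.
Codon 2 AAG (Lys): third position 2-fold.
Codon 3 GGA (Gly): third position 4-fold.
Codon 4 AAU (Asn): third position 2-fold.
Codon 5 GCU (Ala): third position 4-fold.
Codon 6 UUU (Phe): third position 2-fold.
Codon 7 UGU (Cys): third position 2-fold.
Codon 8 AUA (Ile): third position 3-fold.
Codon 9 AGU (Ser): third position 2-fold.
Codon 10 GUG (Val): third position 4-fold.
Four-fold degenerate third positions: 3.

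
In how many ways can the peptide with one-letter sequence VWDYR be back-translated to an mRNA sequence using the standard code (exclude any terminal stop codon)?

Val: 4 codons.
Trp: 1 codon.
Asp: 2 codons.
Tyr: 2 codons.
Arg: 6 codons.
4 × 1 × 2 × 2 × 6 = 96.

96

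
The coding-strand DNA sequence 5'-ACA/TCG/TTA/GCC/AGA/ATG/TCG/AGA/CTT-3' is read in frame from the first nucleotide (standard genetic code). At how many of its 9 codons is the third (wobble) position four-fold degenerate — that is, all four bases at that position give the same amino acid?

5

Codon 1 ACA (Thr): third position 4-fold.
Codon 2 TCG (Ser): third position 4-fold.
Codon 3 TTA (Leu): third position 2-fold.
Codon 4 GCC (Ala): third position 4-fold.
Codon 5 AGA (Arg): third position 2-fold.
Codon 6 ATG (Met): third position 1-fold.
Codon 7 TCG (Ser): third position 4-fold.
Codon 8 AGA (Arg): third position 2-fold.
Codon 9 CTT (Leu): third position 4-fold.
Four-fold degenerate third positions: 5.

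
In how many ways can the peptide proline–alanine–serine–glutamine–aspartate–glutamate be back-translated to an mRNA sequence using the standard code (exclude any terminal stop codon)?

Pro: 4 codons.
Ala: 4 codons.
Ser: 6 codons.
Gln: 2 codons.
Asp: 2 codons.
Glu: 2 codons.
4 × 4 × 6 × 2 × 2 × 2 = 768.

768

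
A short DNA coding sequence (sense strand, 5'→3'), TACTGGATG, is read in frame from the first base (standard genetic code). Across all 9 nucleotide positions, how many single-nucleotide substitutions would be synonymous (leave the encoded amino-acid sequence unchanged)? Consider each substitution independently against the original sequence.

1

Codon 1 (TAC, Tyr): 1 synonymous substitution.
Codon 2 (TGG, Trp): 0 synonymous substitutions.
Codon 3 (ATG, Met): 0 synonymous substitutions.
Total: 1 + 0 + 0 = 1.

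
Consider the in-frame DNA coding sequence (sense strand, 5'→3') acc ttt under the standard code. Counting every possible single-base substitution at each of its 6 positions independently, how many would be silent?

4

Codon 1 (ACC, Thr): 3 synonymous substitutions.
Codon 2 (TTT, Phe): 1 synonymous substitution.
Total: 3 + 1 = 4.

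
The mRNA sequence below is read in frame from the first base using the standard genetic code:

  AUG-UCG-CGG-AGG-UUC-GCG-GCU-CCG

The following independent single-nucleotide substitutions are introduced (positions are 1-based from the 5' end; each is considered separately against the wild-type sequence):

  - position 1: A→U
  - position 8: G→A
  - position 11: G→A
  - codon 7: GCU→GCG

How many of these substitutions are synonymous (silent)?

Codon 1: AUG (Met) → UUG (Leu) — missense.
Codon 3: CGG (Arg) → CAG (Gln) — missense.
Codon 4: AGG (Arg) → AAG (Lys) — missense.
Codon 7: GCU (Ala) → GCG (Ala) — synonymous.
Synonymous: 1 of 4.

1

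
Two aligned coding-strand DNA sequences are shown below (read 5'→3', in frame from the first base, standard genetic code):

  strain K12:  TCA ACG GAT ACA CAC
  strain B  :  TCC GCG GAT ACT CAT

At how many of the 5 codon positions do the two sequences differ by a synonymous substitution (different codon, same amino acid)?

3

Codon 1: TCA Ser / TCC Ser — synonymous.
Codon 2: ACG Thr / GCG Ala — nonsynonymous.
Codon 3: GAT Asp / GAT Asp — identical.
Codon 4: ACA Thr / ACT Thr — synonymous.
Codon 5: CAC His / CAT His — synonymous.
Synonymous differences: 3.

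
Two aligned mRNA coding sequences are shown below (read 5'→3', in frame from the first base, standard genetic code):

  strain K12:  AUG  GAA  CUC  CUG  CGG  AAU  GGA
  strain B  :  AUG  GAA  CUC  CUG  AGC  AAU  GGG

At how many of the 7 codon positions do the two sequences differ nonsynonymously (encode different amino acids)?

Codon 1: AUG Met / AUG Met — identical.
Codon 2: GAA Glu / GAA Glu — identical.
Codon 3: CUC Leu / CUC Leu — identical.
Codon 4: CUG Leu / CUG Leu — identical.
Codon 5: CGG Arg / AGC Ser — nonsynonymous.
Codon 6: AAU Asn / AAU Asn — identical.
Codon 7: GGA Gly / GGG Gly — synonymous.
Nonsynonymous differences: 1.

1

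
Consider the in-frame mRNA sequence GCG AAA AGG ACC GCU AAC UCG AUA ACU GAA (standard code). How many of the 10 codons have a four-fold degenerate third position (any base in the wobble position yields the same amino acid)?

5

Codon 1 GCG (Ala): third position 4-fold.
Codon 2 AAA (Lys): third position 2-fold.
Codon 3 AGG (Arg): third position 2-fold.
Codon 4 ACC (Thr): third position 4-fold.
Codon 5 GCU (Ala): third position 4-fold.
Codon 6 AAC (Asn): third position 2-fold.
Codon 7 UCG (Ser): third position 4-fold.
Codon 8 AUA (Ile): third position 3-fold.
Codon 9 ACU (Thr): third position 4-fold.
Codon 10 GAA (Glu): third position 2-fold.
Four-fold degenerate third positions: 5.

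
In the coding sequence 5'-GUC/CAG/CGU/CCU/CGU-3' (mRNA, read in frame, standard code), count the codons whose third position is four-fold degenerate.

Codon 1 GUC (Val): third position 4-fold.
Codon 2 CAG (Gln): third position 2-fold.
Codon 3 CGU (Arg): third position 4-fold.
Codon 4 CCU (Pro): third position 4-fold.
Codon 5 CGU (Arg): third position 4-fold.
Four-fold degenerate third positions: 4.

4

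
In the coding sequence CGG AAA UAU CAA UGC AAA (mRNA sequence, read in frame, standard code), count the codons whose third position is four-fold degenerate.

Codon 1 CGG (Arg): third position 4-fold.
Codon 2 AAA (Lys): third position 2-fold.
Codon 3 UAU (Tyr): third position 2-fold.
Codon 4 CAA (Gln): third position 2-fold.
Codon 5 UGC (Cys): third position 2-fold.
Codon 6 AAA (Lys): third position 2-fold.
Four-fold degenerate third positions: 1.

1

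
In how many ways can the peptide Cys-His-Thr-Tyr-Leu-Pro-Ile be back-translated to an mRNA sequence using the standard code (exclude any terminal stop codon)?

Cys: 2 codons.
His: 2 codons.
Thr: 4 codons.
Tyr: 2 codons.
Leu: 6 codons.
Pro: 4 codons.
Ile: 3 codons.
2 × 2 × 4 × 2 × 6 × 4 × 3 = 2304.

2304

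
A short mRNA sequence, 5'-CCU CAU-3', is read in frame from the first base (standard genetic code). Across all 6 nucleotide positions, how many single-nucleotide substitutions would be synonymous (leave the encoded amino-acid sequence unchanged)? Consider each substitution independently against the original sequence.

4

Codon 1 (CCU, Pro): 3 synonymous substitutions.
Codon 2 (CAU, His): 1 synonymous substitution.
Total: 3 + 1 = 4.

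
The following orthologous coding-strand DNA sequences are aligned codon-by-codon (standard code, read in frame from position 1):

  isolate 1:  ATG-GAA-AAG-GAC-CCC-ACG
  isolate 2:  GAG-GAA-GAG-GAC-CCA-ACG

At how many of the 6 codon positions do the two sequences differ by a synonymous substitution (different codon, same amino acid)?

1

Codon 1: ATG Met / GAG Glu — nonsynonymous.
Codon 2: GAA Glu / GAA Glu — identical.
Codon 3: AAG Lys / GAG Glu — nonsynonymous.
Codon 4: GAC Asp / GAC Asp — identical.
Codon 5: CCC Pro / CCA Pro — synonymous.
Codon 6: ACG Thr / ACG Thr — identical.
Synonymous differences: 1.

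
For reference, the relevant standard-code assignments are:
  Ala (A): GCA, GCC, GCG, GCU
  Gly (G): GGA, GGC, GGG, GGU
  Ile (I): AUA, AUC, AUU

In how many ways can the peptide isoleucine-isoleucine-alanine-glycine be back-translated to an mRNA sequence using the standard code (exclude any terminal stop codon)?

Ile: 3 codons.
Ile: 3 codons.
Ala: 4 codons.
Gly: 4 codons.
3 × 3 × 4 × 4 = 144.

144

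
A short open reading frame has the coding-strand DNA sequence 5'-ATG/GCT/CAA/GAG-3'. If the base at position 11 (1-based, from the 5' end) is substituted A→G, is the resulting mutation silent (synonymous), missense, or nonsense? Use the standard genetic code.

missense

Position 11 falls in codon 4: GAG → Glu.
After the substitution the codon is GGG → Gly.
Glu ≠ Gly, so this is a missense mutation.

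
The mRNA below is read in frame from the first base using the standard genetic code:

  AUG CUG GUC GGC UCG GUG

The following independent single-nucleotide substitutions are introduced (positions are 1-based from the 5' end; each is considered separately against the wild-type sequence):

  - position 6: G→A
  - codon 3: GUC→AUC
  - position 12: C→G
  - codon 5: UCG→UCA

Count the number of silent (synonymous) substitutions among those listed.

Codon 2: CUG (Leu) → CUA (Leu) — synonymous.
Codon 3: GUC (Val) → AUC (Ile) — missense.
Codon 4: GGC (Gly) → GGG (Gly) — synonymous.
Codon 5: UCG (Ser) → UCA (Ser) — synonymous.
Synonymous: 3 of 4.

3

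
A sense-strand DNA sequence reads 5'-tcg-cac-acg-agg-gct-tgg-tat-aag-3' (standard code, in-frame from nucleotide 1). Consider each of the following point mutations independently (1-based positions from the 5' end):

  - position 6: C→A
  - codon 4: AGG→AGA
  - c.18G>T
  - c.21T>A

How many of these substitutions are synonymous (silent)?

Codon 2: CAC (His) → CAA (Gln) — missense.
Codon 4: AGG (Arg) → AGA (Arg) — synonymous.
Codon 6: TGG (Trp) → TGT (Cys) — missense.
Codon 7: TAT (Tyr) → TAA (Stop) — nonsense.
Synonymous: 1 of 4.

1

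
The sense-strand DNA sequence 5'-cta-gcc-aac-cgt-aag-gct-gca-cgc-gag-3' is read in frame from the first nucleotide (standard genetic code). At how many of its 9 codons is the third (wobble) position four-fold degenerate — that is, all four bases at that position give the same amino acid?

6

Codon 1 CTA (Leu): third position 4-fold.
Codon 2 GCC (Ala): third position 4-fold.
Codon 3 AAC (Asn): third position 2-fold.
Codon 4 CGT (Arg): third position 4-fold.
Codon 5 AAG (Lys): third position 2-fold.
Codon 6 GCT (Ala): third position 4-fold.
Codon 7 GCA (Ala): third position 4-fold.
Codon 8 CGC (Arg): third position 4-fold.
Codon 9 GAG (Glu): third position 2-fold.
Four-fold degenerate third positions: 6.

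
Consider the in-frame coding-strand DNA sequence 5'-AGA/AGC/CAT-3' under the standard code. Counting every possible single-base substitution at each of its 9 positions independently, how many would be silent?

Codon 1 (AGA, Arg): 2 synonymous substitutions.
Codon 2 (AGC, Ser): 1 synonymous substitution.
Codon 3 (CAT, His): 1 synonymous substitution.
Total: 2 + 1 + 1 = 4.

4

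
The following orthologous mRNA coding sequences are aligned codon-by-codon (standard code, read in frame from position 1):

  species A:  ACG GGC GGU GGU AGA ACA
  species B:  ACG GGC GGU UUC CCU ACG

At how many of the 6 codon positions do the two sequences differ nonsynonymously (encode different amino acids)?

Codon 1: ACG Thr / ACG Thr — identical.
Codon 2: GGC Gly / GGC Gly — identical.
Codon 3: GGU Gly / GGU Gly — identical.
Codon 4: GGU Gly / UUC Phe — nonsynonymous.
Codon 5: AGA Arg / CCU Pro — nonsynonymous.
Codon 6: ACA Thr / ACG Thr — synonymous.
Nonsynonymous differences: 2.

2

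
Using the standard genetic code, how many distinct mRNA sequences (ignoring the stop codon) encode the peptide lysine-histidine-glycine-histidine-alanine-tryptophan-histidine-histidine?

Lys: 2 codons.
His: 2 codons.
Gly: 4 codons.
His: 2 codons.
Ala: 4 codons.
Trp: 1 codon.
His: 2 codons.
His: 2 codons.
2 × 2 × 4 × 2 × 4 × 1 × 2 × 2 = 512.

512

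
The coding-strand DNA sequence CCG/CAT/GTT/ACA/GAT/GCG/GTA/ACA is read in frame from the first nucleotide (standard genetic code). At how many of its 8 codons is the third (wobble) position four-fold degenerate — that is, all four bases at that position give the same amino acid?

Codon 1 CCG (Pro): third position 4-fold.
Codon 2 CAT (His): third position 2-fold.
Codon 3 GTT (Val): third position 4-fold.
Codon 4 ACA (Thr): third position 4-fold.
Codon 5 GAT (Asp): third position 2-fold.
Codon 6 GCG (Ala): third position 4-fold.
Codon 7 GTA (Val): third position 4-fold.
Codon 8 ACA (Thr): third position 4-fold.
Four-fold degenerate third positions: 6.

6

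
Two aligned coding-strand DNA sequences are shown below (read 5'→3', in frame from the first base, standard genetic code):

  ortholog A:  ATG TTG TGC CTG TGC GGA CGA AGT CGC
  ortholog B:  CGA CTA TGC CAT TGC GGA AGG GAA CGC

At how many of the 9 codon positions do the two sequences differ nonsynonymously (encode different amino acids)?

Codon 1: ATG Met / CGA Arg — nonsynonymous.
Codon 2: TTG Leu / CTA Leu — synonymous.
Codon 3: TGC Cys / TGC Cys — identical.
Codon 4: CTG Leu / CAT His — nonsynonymous.
Codon 5: TGC Cys / TGC Cys — identical.
Codon 6: GGA Gly / GGA Gly — identical.
Codon 7: CGA Arg / AGG Arg — synonymous.
Codon 8: AGT Ser / GAA Glu — nonsynonymous.
Codon 9: CGC Arg / CGC Arg — identical.
Nonsynonymous differences: 3.

3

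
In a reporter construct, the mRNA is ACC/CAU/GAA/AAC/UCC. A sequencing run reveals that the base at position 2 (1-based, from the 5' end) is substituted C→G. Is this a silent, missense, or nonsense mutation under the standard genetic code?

missense

Position 2 falls in codon 1: ACC → Thr.
After the substitution the codon is AGC → Ser.
Thr ≠ Ser, so this is a missense mutation.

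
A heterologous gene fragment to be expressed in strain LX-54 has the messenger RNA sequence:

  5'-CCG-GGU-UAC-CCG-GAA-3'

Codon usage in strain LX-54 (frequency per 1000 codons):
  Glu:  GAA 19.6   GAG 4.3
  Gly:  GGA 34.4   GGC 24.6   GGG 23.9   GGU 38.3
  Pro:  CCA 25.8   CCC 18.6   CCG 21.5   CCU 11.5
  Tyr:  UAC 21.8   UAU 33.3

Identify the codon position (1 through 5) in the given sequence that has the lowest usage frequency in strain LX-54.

Codon 1 CCG (Pro): 21.5 per 1000.
Codon 2 GGU (Gly): 38.3 per 1000.
Codon 3 UAC (Tyr): 21.8 per 1000.
Codon 4 CCG (Pro): 21.5 per 1000.
Codon 5 GAA (Glu): 19.6 per 1000.
Lowest frequency is 19.6 at codon 5.

5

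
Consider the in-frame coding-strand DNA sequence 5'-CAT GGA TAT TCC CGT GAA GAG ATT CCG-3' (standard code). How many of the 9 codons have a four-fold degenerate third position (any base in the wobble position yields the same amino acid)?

4

Codon 1 CAT (His): third position 2-fold.
Codon 2 GGA (Gly): third position 4-fold.
Codon 3 TAT (Tyr): third position 2-fold.
Codon 4 TCC (Ser): third position 4-fold.
Codon 5 CGT (Arg): third position 4-fold.
Codon 6 GAA (Glu): third position 2-fold.
Codon 7 GAG (Glu): third position 2-fold.
Codon 8 ATT (Ile): third position 3-fold.
Codon 9 CCG (Pro): third position 4-fold.
Four-fold degenerate third positions: 4.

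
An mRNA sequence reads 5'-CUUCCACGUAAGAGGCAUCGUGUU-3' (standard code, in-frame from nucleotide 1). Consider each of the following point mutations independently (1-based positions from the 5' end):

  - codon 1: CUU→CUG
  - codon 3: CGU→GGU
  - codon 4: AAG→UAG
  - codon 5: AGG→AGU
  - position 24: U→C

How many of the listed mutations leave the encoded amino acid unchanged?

2

Codon 1: CUU (Leu) → CUG (Leu) — synonymous.
Codon 3: CGU (Arg) → GGU (Gly) — missense.
Codon 4: AAG (Lys) → UAG (Stop) — nonsense.
Codon 5: AGG (Arg) → AGU (Ser) — missense.
Codon 8: GUU (Val) → GUC (Val) — synonymous.
Synonymous: 2 of 5.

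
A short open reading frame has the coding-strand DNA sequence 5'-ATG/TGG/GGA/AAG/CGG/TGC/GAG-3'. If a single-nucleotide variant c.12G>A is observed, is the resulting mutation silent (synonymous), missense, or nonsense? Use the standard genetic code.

silent

Position 12 falls in codon 4: AAG → Lys.
After the substitution the codon is AAA → Lys.
Both encode Lys, so the change is synonymous.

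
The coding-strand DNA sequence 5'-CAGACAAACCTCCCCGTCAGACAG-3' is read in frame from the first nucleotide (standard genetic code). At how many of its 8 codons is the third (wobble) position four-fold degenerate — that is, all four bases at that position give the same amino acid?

4

Codon 1 CAG (Gln): third position 2-fold.
Codon 2 ACA (Thr): third position 4-fold.
Codon 3 AAC (Asn): third position 2-fold.
Codon 4 CTC (Leu): third position 4-fold.
Codon 5 CCC (Pro): third position 4-fold.
Codon 6 GTC (Val): third position 4-fold.
Codon 7 AGA (Arg): third position 2-fold.
Codon 8 CAG (Gln): third position 2-fold.
Four-fold degenerate third positions: 4.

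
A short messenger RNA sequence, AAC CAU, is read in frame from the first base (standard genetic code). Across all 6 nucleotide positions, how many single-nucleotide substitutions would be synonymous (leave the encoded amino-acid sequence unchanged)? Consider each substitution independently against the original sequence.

2

Codon 1 (AAC, Asn): 1 synonymous substitution.
Codon 2 (CAU, His): 1 synonymous substitution.
Total: 1 + 1 = 2.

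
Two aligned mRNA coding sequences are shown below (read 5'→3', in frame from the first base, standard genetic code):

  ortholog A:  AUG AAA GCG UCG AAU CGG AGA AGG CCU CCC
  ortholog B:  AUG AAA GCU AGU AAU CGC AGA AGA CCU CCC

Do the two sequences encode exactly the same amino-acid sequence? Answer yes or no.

yes

Codon 1: AUG Met / AUG Met — identical.
Codon 2: AAA Lys / AAA Lys — identical.
Codon 3: GCG Ala / GCU Ala — synonymous.
Codon 4: UCG Ser / AGU Ser — synonymous.
Codon 5: AAU Asn / AAU Asn — identical.
Codon 6: CGG Arg / CGC Arg — synonymous.
Codon 7: AGA Arg / AGA Arg — identical.
Codon 8: AGG Arg / AGA Arg — synonymous.
Codon 9: CCU Pro / CCU Pro — identical.
Codon 10: CCC Pro / CCC Pro — identical.
Nonsynonymous differences: 0 → same protein.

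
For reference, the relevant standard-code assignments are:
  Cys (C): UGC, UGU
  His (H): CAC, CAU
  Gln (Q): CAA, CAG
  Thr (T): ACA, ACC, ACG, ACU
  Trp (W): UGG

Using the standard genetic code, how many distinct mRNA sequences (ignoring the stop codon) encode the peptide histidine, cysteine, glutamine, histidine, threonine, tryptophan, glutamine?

128

His: 2 codons.
Cys: 2 codons.
Gln: 2 codons.
His: 2 codons.
Thr: 4 codons.
Trp: 1 codon.
Gln: 2 codons.
2 × 2 × 2 × 2 × 4 × 1 × 2 = 128.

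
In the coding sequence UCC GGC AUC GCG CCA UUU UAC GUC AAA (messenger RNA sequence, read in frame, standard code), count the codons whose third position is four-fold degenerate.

5

Codon 1 UCC (Ser): third position 4-fold.
Codon 2 GGC (Gly): third position 4-fold.
Codon 3 AUC (Ile): third position 3-fold.
Codon 4 GCG (Ala): third position 4-fold.
Codon 5 CCA (Pro): third position 4-fold.
Codon 6 UUU (Phe): third position 2-fold.
Codon 7 UAC (Tyr): third position 2-fold.
Codon 8 GUC (Val): third position 4-fold.
Codon 9 AAA (Lys): third position 2-fold.
Four-fold degenerate third positions: 5.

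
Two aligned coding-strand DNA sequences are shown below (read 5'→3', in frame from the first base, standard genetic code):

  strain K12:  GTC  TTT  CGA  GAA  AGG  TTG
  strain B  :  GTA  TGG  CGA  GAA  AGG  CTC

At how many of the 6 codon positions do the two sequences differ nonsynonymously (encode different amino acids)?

1

Codon 1: GTC Val / GTA Val — synonymous.
Codon 2: TTT Phe / TGG Trp — nonsynonymous.
Codon 3: CGA Arg / CGA Arg — identical.
Codon 4: GAA Glu / GAA Glu — identical.
Codon 5: AGG Arg / AGG Arg — identical.
Codon 6: TTG Leu / CTC Leu — synonymous.
Nonsynonymous differences: 1.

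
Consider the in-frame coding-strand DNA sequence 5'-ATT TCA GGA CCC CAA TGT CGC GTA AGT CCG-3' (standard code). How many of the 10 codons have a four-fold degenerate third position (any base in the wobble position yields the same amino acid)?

Codon 1 ATT (Ile): third position 3-fold.
Codon 2 TCA (Ser): third position 4-fold.
Codon 3 GGA (Gly): third position 4-fold.
Codon 4 CCC (Pro): third position 4-fold.
Codon 5 CAA (Gln): third position 2-fold.
Codon 6 TGT (Cys): third position 2-fold.
Codon 7 CGC (Arg): third position 4-fold.
Codon 8 GTA (Val): third position 4-fold.
Codon 9 AGT (Ser): third position 2-fold.
Codon 10 CCG (Pro): third position 4-fold.
Four-fold degenerate third positions: 6.

6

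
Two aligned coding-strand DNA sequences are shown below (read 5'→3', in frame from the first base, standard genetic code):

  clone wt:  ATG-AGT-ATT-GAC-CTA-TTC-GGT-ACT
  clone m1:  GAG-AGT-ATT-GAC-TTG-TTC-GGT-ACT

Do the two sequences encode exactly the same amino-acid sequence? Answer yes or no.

no

Codon 1: ATG Met / GAG Glu — nonsynonymous.
Codon 2: AGT Ser / AGT Ser — identical.
Codon 3: ATT Ile / ATT Ile — identical.
Codon 4: GAC Asp / GAC Asp — identical.
Codon 5: CTA Leu / TTG Leu — synonymous.
Codon 6: TTC Phe / TTC Phe — identical.
Codon 7: GGT Gly / GGT Gly — identical.
Codon 8: ACT Thr / ACT Thr — identical.
Nonsynonymous differences: 1 → different protein.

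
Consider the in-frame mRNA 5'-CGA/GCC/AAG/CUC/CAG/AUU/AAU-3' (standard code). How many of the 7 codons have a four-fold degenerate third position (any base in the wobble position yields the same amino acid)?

Codon 1 CGA (Arg): third position 4-fold.
Codon 2 GCC (Ala): third position 4-fold.
Codon 3 AAG (Lys): third position 2-fold.
Codon 4 CUC (Leu): third position 4-fold.
Codon 5 CAG (Gln): third position 2-fold.
Codon 6 AUU (Ile): third position 3-fold.
Codon 7 AAU (Asn): third position 2-fold.
Four-fold degenerate third positions: 3.

3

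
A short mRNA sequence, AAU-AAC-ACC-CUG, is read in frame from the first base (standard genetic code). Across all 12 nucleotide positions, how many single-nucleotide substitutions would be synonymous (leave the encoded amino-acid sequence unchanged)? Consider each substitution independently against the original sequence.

Codon 1 (AAU, Asn): 1 synonymous substitution.
Codon 2 (AAC, Asn): 1 synonymous substitution.
Codon 3 (ACC, Thr): 3 synonymous substitutions.
Codon 4 (CUG, Leu): 4 synonymous substitutions.
Total: 1 + 1 + 3 + 4 = 9.

9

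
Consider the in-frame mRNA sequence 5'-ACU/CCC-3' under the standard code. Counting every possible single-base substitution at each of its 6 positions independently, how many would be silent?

6

Codon 1 (ACU, Thr): 3 synonymous substitutions.
Codon 2 (CCC, Pro): 3 synonymous substitutions.
Total: 3 + 3 = 6.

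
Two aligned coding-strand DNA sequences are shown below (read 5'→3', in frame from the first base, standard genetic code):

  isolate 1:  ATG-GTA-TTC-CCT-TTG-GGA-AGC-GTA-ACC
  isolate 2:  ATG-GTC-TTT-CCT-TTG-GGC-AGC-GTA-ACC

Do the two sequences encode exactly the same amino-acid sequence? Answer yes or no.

yes

Codon 1: ATG Met / ATG Met — identical.
Codon 2: GTA Val / GTC Val — synonymous.
Codon 3: TTC Phe / TTT Phe — synonymous.
Codon 4: CCT Pro / CCT Pro — identical.
Codon 5: TTG Leu / TTG Leu — identical.
Codon 6: GGA Gly / GGC Gly — synonymous.
Codon 7: AGC Ser / AGC Ser — identical.
Codon 8: GTA Val / GTA Val — identical.
Codon 9: ACC Thr / ACC Thr — identical.
Nonsynonymous differences: 0 → same protein.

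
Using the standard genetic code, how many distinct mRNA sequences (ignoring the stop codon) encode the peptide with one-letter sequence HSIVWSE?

His: 2 codons.
Ser: 6 codons.
Ile: 3 codons.
Val: 4 codons.
Trp: 1 codon.
Ser: 6 codons.
Glu: 2 codons.
2 × 6 × 3 × 4 × 1 × 6 × 2 = 1728.

1728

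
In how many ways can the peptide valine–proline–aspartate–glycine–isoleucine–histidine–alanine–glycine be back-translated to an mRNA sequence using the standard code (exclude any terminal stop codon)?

Val: 4 codons.
Pro: 4 codons.
Asp: 2 codons.
Gly: 4 codons.
Ile: 3 codons.
His: 2 codons.
Ala: 4 codons.
Gly: 4 codons.
4 × 4 × 2 × 4 × 3 × 2 × 4 × 4 = 12288.

12288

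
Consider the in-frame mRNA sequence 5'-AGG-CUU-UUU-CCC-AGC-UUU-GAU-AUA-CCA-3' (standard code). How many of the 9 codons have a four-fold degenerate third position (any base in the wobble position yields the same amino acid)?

Codon 1 AGG (Arg): third position 2-fold.
Codon 2 CUU (Leu): third position 4-fold.
Codon 3 UUU (Phe): third position 2-fold.
Codon 4 CCC (Pro): third position 4-fold.
Codon 5 AGC (Ser): third position 2-fold.
Codon 6 UUU (Phe): third position 2-fold.
Codon 7 GAU (Asp): third position 2-fold.
Codon 8 AUA (Ile): third position 3-fold.
Codon 9 CCA (Pro): third position 4-fold.
Four-fold degenerate third positions: 3.

3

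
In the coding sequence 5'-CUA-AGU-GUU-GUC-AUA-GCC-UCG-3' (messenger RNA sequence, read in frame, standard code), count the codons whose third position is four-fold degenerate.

Codon 1 CUA (Leu): third position 4-fold.
Codon 2 AGU (Ser): third position 2-fold.
Codon 3 GUU (Val): third position 4-fold.
Codon 4 GUC (Val): third position 4-fold.
Codon 5 AUA (Ile): third position 3-fold.
Codon 6 GCC (Ala): third position 4-fold.
Codon 7 UCG (Ser): third position 4-fold.
Four-fold degenerate third positions: 5.

5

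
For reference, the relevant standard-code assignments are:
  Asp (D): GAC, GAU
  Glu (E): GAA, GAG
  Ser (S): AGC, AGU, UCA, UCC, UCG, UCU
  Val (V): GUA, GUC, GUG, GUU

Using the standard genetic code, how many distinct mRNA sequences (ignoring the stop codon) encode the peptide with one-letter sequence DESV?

Asp: 2 codons.
Glu: 2 codons.
Ser: 6 codons.
Val: 4 codons.
2 × 2 × 6 × 4 = 96.

96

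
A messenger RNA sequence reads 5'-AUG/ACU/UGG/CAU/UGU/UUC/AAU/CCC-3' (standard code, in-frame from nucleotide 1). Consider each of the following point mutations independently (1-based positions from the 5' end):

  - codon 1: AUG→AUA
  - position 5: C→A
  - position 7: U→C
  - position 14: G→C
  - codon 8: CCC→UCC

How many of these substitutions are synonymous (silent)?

Codon 1: AUG (Met) → AUA (Ile) — missense.
Codon 2: ACU (Thr) → AAU (Asn) — missense.
Codon 3: UGG (Trp) → CGG (Arg) — missense.
Codon 5: UGU (Cys) → UCU (Ser) — missense.
Codon 8: CCC (Pro) → UCC (Ser) — missense.
Synonymous: 0 of 5.

0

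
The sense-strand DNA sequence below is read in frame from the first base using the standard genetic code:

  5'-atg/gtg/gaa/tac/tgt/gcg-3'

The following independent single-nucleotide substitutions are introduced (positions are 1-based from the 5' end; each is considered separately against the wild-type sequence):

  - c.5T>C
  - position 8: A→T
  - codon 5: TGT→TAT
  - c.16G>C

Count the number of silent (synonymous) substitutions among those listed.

0

Codon 2: GTG (Val) → GCG (Ala) — missense.
Codon 3: GAA (Glu) → GTA (Val) — missense.
Codon 5: TGT (Cys) → TAT (Tyr) — missense.
Codon 6: GCG (Ala) → CCG (Pro) — missense.
Synonymous: 0 of 4.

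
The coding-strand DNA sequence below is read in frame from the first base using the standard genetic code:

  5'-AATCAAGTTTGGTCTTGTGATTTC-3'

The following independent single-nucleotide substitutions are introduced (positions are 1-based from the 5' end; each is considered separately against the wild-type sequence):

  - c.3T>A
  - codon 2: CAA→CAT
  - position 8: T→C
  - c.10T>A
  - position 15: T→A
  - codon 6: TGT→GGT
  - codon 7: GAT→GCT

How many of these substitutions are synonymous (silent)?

1

Codon 1: AAT (Asn) → AAA (Lys) — missense.
Codon 2: CAA (Gln) → CAT (His) — missense.
Codon 3: GTT (Val) → GCT (Ala) — missense.
Codon 4: TGG (Trp) → AGG (Arg) — missense.
Codon 5: TCT (Ser) → TCA (Ser) — synonymous.
Codon 6: TGT (Cys) → GGT (Gly) — missense.
Codon 7: GAT (Asp) → GCT (Ala) — missense.
Synonymous: 1 of 7.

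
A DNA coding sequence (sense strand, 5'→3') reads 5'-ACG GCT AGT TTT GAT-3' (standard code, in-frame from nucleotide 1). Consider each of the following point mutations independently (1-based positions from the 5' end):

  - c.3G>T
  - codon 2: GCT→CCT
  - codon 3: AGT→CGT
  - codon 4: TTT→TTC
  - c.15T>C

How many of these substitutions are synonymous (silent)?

3

Codon 1: ACG (Thr) → ACT (Thr) — synonymous.
Codon 2: GCT (Ala) → CCT (Pro) — missense.
Codon 3: AGT (Ser) → CGT (Arg) — missense.
Codon 4: TTT (Phe) → TTC (Phe) — synonymous.
Codon 5: GAT (Asp) → GAC (Asp) — synonymous.
Synonymous: 3 of 5.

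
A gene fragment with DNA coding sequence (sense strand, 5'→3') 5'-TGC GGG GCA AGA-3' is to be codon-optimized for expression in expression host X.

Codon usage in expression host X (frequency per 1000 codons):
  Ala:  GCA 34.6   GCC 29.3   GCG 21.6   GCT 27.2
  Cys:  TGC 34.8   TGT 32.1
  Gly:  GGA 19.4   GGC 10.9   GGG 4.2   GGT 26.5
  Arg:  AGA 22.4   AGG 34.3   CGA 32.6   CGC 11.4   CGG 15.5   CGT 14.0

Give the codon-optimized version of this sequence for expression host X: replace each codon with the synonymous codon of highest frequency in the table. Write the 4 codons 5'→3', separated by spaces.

Codon 1 (Cys): best is TGC at 34.8.
Codon 2 (Gly): best is GGT at 26.5.
Codon 3 (Ala): best is GCA at 34.6.
Codon 4 (Arg): best is AGG at 34.3.

TGC GGT GCA AGG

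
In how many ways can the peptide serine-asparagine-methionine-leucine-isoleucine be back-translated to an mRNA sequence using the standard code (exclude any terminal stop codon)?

216

Ser: 6 codons.
Asn: 2 codons.
Met: 1 codon.
Leu: 6 codons.
Ile: 3 codons.
6 × 2 × 1 × 6 × 3 = 216.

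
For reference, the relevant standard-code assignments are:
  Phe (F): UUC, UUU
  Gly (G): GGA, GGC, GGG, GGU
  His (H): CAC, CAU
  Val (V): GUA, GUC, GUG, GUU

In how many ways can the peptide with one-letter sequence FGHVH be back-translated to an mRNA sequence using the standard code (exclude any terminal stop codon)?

Phe: 2 codons.
Gly: 4 codons.
His: 2 codons.
Val: 4 codons.
His: 2 codons.
2 × 4 × 2 × 4 × 2 = 128.

128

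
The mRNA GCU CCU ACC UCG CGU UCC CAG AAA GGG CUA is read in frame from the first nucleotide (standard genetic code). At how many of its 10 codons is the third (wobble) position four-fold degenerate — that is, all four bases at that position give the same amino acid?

Codon 1 GCU (Ala): third position 4-fold.
Codon 2 CCU (Pro): third position 4-fold.
Codon 3 ACC (Thr): third position 4-fold.
Codon 4 UCG (Ser): third position 4-fold.
Codon 5 CGU (Arg): third position 4-fold.
Codon 6 UCC (Ser): third position 4-fold.
Codon 7 CAG (Gln): third position 2-fold.
Codon 8 AAA (Lys): third position 2-fold.
Codon 9 GGG (Gly): third position 4-fold.
Codon 10 CUA (Leu): third position 4-fold.
Four-fold degenerate third positions: 8.

8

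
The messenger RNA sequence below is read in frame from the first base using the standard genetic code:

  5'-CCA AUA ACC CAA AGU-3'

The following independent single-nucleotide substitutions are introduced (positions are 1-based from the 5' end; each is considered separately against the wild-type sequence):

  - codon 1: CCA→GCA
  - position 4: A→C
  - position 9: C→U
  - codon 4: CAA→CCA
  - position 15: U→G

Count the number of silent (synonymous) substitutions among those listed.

Codon 1: CCA (Pro) → GCA (Ala) — missense.
Codon 2: AUA (Ile) → CUA (Leu) — missense.
Codon 3: ACC (Thr) → ACU (Thr) — synonymous.
Codon 4: CAA (Gln) → CCA (Pro) — missense.
Codon 5: AGU (Ser) → AGG (Arg) — missense.
Synonymous: 1 of 5.

1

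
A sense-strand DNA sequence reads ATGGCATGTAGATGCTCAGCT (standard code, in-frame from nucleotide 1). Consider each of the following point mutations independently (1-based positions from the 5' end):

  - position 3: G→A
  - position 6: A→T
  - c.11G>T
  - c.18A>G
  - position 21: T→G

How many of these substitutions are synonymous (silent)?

Codon 1: ATG (Met) → ATA (Ile) — missense.
Codon 2: GCA (Ala) → GCT (Ala) — synonymous.
Codon 4: AGA (Arg) → ATA (Ile) — missense.
Codon 6: TCA (Ser) → TCG (Ser) — synonymous.
Codon 7: GCT (Ala) → GCG (Ala) — synonymous.
Synonymous: 3 of 5.

3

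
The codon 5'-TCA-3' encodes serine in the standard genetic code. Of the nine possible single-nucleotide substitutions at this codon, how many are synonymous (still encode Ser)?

3

Position 1: none → 0 synonymous.
Position 2: none → 0 synonymous.
Position 3: TCT, TCC, TCG → 3 synonymous.
Total: 0 + 0 + 3 = 3.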